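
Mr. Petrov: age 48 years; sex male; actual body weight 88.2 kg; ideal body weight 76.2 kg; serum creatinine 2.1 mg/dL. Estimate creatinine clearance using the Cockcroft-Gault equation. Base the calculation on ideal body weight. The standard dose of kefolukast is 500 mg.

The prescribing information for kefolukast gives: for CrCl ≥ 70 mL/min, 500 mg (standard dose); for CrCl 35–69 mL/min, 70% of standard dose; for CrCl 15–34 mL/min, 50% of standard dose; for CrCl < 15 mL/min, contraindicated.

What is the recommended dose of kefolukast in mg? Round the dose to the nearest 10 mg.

350 mg

CrCl = (140 − 48) × 76.2 / (72 × 2.1) = 7010.4 / 151.20 ≈ 46.4 mL/min
CrCl ≈ 46 mL/min → bracket 35–69 mL/min.
70% of 500 mg = 350 mg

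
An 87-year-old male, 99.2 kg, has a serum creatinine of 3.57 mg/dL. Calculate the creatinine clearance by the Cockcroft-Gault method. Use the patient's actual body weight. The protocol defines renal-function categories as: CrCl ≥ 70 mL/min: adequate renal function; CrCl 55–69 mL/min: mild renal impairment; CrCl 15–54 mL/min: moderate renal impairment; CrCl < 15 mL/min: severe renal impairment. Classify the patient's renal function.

moderate renal impairment

CrCl = (140 − 87) × 99.2 / (72 × 3.57) = 5257.6 / 257.04 ≈ 20.5 mL/min
20 mL/min falls in the 'moderate renal impairment' range.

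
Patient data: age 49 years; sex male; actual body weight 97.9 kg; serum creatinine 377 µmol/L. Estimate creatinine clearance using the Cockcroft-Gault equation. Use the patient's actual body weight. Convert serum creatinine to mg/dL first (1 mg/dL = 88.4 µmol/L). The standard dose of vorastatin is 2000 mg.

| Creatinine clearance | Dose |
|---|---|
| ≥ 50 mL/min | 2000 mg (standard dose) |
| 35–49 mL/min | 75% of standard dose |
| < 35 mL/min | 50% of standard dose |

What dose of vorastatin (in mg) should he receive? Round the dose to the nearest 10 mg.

1000 mg

SCr = 377 / 88.4 = 4.265 mg/dL
CrCl = (140 − 49) × 97.9 / (72 × 4.265) = 8908.9 / 307.08 ≈ 29.0 mL/min
CrCl ≈ 29 mL/min → bracket < 35 mL/min.
50% of 2000 mg = 1000 mg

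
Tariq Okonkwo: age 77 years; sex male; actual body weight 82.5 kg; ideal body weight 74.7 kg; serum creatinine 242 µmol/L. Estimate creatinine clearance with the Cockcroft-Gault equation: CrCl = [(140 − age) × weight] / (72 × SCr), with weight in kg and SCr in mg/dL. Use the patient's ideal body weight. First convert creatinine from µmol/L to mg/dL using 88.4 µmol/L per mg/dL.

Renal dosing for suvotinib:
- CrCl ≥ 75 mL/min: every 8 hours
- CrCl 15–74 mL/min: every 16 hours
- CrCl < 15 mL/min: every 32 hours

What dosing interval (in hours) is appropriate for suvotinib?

SCr = 242 / 88.4 = 2.738 mg/dL
CrCl = (140 − 77) × 74.7 / (72 × 2.738) = 4706.1 / 197.14 ≈ 23.9 mL/min
CrCl ≈ 24 mL/min → bracket 15–74 mL/min → every 16 hours.

every 16 hours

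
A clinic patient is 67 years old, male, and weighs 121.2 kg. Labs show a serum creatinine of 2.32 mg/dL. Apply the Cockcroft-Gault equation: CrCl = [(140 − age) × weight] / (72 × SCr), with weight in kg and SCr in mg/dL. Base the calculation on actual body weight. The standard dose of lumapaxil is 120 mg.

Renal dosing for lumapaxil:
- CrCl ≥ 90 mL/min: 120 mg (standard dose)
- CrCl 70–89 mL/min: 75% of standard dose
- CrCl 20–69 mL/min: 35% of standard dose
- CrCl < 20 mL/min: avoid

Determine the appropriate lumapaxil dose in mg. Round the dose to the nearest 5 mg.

40 mg

CrCl = (140 − 67) × 121.2 / (72 × 2.32) = 8847.6 / 167.04 ≈ 53.0 mL/min
CrCl ≈ 53 mL/min → bracket 20–69 mL/min.
35% of 120 mg = 42 mg → 40 mg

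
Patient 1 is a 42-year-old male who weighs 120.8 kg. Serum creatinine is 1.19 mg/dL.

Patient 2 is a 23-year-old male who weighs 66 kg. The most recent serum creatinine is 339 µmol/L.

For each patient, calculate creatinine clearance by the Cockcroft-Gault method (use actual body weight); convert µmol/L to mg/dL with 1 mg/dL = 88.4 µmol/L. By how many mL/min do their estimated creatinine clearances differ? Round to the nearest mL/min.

110 mL/min

Patient 1: CrCl = (140 − 42) × 120.8 / (72 × 1.19) = 11838.4 / 85.68 ≈ 138.2 mL/min
Patient 2: SCr = 339 / 88.4 = 3.835 mg/dL
Patient 2: CrCl = (140 − 23) × 66 / (72 × 3.835) = 7722.0 / 276.12 ≈ 28.0 mL/min
|138.2 − 28.0| = 110.2 mL/min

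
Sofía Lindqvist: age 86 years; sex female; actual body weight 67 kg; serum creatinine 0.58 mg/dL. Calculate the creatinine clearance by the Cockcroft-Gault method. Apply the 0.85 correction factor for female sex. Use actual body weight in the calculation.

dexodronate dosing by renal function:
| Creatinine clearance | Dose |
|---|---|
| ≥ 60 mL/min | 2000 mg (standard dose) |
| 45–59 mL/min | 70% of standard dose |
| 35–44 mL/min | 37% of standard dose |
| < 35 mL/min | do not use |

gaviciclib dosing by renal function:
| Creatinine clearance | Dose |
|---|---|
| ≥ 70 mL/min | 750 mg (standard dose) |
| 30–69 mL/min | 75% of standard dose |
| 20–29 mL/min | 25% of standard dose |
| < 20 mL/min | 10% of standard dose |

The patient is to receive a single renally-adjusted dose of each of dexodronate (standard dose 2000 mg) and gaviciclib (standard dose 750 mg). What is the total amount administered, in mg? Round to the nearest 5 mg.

2750 mg

CrCl = (140 − 86) × 67 / (72 × 0.58) × 0.85 = 3618.0 / 41.76 × 0.85 ≈ 73.6 mL/min
CrCl ≈ 74 mL/min.
dexodronate: ≥ 60 mL/min → 100% of 2000 mg = 2000 mg.
gaviciclib: ≥ 70 mL/min → 100% of 750 mg = 750 mg.
Total = 2000 + 750 = 2750 mg.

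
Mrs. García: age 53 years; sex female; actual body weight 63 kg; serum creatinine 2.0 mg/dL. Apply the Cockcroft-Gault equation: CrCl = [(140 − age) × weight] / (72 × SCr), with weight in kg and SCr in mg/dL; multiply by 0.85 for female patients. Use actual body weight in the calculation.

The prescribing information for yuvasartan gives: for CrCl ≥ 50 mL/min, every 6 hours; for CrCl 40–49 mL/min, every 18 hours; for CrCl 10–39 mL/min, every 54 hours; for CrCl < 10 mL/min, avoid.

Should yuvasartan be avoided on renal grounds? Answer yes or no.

no

CrCl = (140 − 53) × 63 / (72 × 2) × 0.85 = 5481.0 / 144.00 × 0.85 ≈ 32.4 mL/min
CrCl ≈ 32 mL/min, which is ≥ 10 mL/min.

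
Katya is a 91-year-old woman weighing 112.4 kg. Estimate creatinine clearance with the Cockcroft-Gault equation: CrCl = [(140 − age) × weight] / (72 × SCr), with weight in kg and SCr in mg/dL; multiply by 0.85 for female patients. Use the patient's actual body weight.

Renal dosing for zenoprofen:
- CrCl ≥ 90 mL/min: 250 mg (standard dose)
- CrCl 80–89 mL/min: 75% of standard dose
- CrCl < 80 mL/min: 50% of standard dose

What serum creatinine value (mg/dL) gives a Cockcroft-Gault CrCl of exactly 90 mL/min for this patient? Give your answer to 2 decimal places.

Standard dose requires CrCl ≥ 90 mL/min.
Set (140 − 91) × 112.4 × 0.85 / (72 × SCr) = 90
SCr = (140 − 91) × 112.4 × 0.85 / (72 × 90) = 0.722 mg/dL

0.72 mg/dL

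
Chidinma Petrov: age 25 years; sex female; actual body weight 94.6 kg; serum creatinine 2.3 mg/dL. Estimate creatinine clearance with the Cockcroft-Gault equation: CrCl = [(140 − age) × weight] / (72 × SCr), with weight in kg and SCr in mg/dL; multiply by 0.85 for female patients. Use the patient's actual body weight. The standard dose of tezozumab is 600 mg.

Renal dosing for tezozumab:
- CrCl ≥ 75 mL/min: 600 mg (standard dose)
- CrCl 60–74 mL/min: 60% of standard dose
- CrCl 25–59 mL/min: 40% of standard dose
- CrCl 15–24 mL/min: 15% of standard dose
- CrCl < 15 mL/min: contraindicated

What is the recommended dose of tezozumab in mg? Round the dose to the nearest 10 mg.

CrCl = (140 − 25) × 94.6 / (72 × 2.3) × 0.85 = 10879.0 / 165.60 × 0.85 ≈ 55.8 mL/min
CrCl ≈ 56 mL/min → bracket 25–59 mL/min.
40% of 600 mg = 240 mg

240 mg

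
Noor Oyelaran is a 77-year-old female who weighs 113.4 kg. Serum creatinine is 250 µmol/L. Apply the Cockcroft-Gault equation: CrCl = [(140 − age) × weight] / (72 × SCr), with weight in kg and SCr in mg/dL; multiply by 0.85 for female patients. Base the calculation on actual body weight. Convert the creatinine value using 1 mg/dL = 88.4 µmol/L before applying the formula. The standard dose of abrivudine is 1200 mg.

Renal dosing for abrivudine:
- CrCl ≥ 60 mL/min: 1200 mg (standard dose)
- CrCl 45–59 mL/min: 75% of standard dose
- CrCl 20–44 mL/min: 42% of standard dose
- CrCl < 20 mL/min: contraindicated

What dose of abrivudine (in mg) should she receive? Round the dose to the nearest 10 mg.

SCr = 250 / 88.4 = 2.828 mg/dL
CrCl = (140 − 77) × 113.4 / (72 × 2.828) × 0.85 = 7144.2 / 203.62 × 0.85 ≈ 29.8 mL/min
CrCl ≈ 30 mL/min → bracket 20–44 mL/min.
42% of 1200 mg = 504 mg → 500 mg

500 mg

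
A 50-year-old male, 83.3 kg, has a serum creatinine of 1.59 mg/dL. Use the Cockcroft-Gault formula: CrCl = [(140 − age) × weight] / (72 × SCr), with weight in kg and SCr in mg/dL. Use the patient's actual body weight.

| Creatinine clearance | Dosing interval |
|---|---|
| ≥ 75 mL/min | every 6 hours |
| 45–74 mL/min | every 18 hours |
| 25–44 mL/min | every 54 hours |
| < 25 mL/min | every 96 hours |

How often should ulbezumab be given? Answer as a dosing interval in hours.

every 18 hours

CrCl = (140 − 50) × 83.3 / (72 × 1.59) = 7497.0 / 114.48 ≈ 65.5 mL/min
CrCl ≈ 65 mL/min → bracket 45–74 mL/min → every 18 hours.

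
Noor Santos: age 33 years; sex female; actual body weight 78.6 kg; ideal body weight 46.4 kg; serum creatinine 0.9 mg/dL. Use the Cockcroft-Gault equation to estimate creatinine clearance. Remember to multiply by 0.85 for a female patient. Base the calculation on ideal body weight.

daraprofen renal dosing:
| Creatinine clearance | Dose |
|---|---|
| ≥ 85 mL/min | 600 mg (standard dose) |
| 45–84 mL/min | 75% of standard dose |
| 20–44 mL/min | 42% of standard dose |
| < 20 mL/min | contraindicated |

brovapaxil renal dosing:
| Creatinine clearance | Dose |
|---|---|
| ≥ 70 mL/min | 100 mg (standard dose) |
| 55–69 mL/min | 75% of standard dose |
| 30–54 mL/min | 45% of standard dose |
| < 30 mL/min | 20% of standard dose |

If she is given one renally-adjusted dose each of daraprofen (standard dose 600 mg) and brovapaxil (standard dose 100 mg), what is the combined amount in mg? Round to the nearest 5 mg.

CrCl = (140 − 33) × 46.4 / (72 × 0.9) × 0.85 = 4964.8 / 64.80 × 0.85 ≈ 65.1 mL/min
CrCl ≈ 65 mL/min.
daraprofen: 45–84 mL/min → 75% of 600 mg = 450 mg.
brovapaxil: 55–69 mL/min → 75% of 100 mg = 75 mg.
Total = 450 + 75 = 525 mg.

525 mg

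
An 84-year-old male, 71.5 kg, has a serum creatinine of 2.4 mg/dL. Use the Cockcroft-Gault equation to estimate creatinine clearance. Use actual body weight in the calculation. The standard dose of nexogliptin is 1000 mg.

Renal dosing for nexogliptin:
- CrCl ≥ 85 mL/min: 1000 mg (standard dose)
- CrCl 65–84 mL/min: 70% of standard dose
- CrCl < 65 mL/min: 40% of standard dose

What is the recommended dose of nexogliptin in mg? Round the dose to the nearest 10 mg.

400 mg

CrCl = (140 − 84) × 71.5 / (72 × 2.4) = 4004.0 / 172.80 ≈ 23.2 mL/min
CrCl ≈ 23 mL/min → bracket < 65 mL/min.
40% of 1000 mg = 400 mg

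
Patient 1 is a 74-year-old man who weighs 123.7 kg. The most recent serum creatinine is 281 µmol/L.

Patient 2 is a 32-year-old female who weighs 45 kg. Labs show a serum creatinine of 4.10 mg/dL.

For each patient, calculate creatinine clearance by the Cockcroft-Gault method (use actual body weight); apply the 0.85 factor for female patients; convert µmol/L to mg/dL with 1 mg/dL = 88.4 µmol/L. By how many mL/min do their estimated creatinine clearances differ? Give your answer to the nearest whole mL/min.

Patient 1: SCr = 281 / 88.4 = 3.179 mg/dL
Patient 1: CrCl = (140 − 74) × 123.7 / (72 × 3.179) = 8164.2 / 228.89 ≈ 35.7 mL/min
Patient 2: CrCl = (140 − 32) × 45 / (72 × 4.1) × 0.85 = 4860.0 / 295.20 × 0.85 ≈ 14.0 mL/min
|35.7 − 14.0| = 21.7 mL/min

22 mL/min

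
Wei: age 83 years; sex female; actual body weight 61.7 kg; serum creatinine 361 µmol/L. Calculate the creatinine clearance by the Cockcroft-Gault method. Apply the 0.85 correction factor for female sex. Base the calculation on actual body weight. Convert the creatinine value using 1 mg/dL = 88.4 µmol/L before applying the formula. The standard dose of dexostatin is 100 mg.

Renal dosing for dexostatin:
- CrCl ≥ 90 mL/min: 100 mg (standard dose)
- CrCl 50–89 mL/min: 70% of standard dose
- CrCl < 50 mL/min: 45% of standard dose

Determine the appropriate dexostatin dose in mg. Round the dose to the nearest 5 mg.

SCr = 361 / 88.4 = 4.084 mg/dL
CrCl = (140 − 83) × 61.7 / (72 × 4.084) × 0.85 = 3516.9 / 294.05 × 0.85 ≈ 10.2 mL/min
CrCl ≈ 10 mL/min → bracket < 50 mL/min.
45% of 100 mg = 45 mg

45 mg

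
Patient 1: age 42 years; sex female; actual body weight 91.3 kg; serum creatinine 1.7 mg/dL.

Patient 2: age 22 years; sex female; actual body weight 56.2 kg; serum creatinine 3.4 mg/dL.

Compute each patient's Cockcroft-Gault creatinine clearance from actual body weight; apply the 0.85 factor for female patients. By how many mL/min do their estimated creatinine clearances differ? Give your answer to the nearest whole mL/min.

39 mL/min

Patient 1: CrCl = (140 − 42) × 91.3 / (72 × 1.7) × 0.85 = 8947.4 / 122.40 × 0.85 ≈ 62.1 mL/min
Patient 2: CrCl = (140 − 22) × 56.2 / (72 × 3.4) × 0.85 = 6631.6 / 244.80 × 0.85 ≈ 23.0 mL/min
|62.1 − 23.0| = 39.1 mL/min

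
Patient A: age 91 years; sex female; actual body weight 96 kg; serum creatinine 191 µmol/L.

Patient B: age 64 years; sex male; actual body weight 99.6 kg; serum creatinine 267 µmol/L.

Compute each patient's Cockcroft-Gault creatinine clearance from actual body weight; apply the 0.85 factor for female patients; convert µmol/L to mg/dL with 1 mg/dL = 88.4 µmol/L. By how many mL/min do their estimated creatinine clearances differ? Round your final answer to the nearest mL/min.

Patient A: SCr = 191 / 88.4 = 2.161 mg/dL
Patient A: CrCl = (140 − 91) × 96 / (72 × 2.161) × 0.85 = 4704.0 / 155.59 × 0.85 ≈ 25.7 mL/min
Patient B: SCr = 267 / 88.4 = 3.02 mg/dL
Patient B: CrCl = (140 − 64) × 99.6 / (72 × 3.02) = 7569.6 / 217.44 ≈ 34.8 mL/min
|25.7 − 34.8| = 9.1 mL/min

9 mL/min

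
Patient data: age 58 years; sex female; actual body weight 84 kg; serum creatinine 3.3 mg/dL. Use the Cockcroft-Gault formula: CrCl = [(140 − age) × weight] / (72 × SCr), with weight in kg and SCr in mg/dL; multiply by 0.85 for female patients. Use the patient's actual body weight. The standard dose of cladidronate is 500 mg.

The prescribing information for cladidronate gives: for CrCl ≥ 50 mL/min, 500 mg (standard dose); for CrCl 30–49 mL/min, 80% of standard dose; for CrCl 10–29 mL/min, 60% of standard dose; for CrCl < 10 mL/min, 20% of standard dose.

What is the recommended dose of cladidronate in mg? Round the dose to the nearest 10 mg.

300 mg

CrCl = (140 − 58) × 84 / (72 × 3.3) × 0.85 = 6888.0 / 237.60 × 0.85 ≈ 24.6 mL/min
CrCl ≈ 25 mL/min → bracket 10–29 mL/min.
60% of 500 mg = 300 mg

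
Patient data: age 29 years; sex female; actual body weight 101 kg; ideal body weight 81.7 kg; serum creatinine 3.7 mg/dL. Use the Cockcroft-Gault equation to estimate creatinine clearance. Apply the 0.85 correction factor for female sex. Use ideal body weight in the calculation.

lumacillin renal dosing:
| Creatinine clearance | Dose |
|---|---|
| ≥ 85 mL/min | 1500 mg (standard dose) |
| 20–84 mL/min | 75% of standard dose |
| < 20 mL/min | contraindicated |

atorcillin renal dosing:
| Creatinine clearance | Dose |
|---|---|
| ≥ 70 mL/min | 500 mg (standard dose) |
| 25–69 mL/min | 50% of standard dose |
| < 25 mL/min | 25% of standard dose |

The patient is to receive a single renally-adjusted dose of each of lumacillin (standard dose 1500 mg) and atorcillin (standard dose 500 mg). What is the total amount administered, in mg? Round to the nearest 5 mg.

CrCl = (140 − 29) × 81.7 / (72 × 3.7) × 0.85 = 9068.7 / 266.40 × 0.85 ≈ 28.9 mL/min
CrCl ≈ 29 mL/min.
lumacillin: 20–84 mL/min → 75% of 1500 mg = 1125 mg.
atorcillin: 25–69 mL/min → 50% of 500 mg = 250 mg.
Total = 1125 + 250 = 1375 mg.

1375 mg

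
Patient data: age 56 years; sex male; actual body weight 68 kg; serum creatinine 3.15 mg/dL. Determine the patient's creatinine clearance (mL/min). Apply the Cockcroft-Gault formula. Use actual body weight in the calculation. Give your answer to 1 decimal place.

25.2 mL/min

CrCl = (140 − 56) × 68 / (72 × 3.15) = 5712.0 / 226.80 ≈ 25.2 mL/min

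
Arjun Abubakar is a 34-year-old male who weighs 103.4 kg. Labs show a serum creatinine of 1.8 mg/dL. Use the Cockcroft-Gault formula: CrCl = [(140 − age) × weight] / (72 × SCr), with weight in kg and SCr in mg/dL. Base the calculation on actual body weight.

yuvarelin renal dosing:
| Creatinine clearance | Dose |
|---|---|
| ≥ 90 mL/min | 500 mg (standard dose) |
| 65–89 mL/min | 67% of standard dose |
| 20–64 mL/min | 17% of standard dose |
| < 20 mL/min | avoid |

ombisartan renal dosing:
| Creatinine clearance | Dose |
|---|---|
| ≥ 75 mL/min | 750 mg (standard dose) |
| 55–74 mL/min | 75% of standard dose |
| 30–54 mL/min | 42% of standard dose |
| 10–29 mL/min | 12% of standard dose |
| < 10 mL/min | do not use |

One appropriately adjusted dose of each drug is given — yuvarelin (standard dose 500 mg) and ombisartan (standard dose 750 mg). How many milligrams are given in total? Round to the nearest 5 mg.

1085 mg

CrCl = (140 − 34) × 103.4 / (72 × 1.8) = 10960.4 / 129.60 ≈ 84.6 mL/min
CrCl ≈ 85 mL/min.
yuvarelin: 65–89 mL/min → 67% of 500 mg = 335 mg.
ombisartan: ≥ 75 mL/min → 100% of 750 mg = 750 mg.
Total = 335 + 750 = 1085 mg.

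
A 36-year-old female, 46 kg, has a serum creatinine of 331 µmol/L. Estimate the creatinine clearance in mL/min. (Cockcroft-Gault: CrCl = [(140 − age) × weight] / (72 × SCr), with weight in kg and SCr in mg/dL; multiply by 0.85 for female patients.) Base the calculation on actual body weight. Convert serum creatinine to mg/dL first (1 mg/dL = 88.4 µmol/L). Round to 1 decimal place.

SCr = 331 / 88.4 = 3.744 mg/dL
CrCl = (140 − 36) × 46 / (72 × 3.744) × 0.85 = 4784.0 / 269.57 × 0.85 ≈ 15.1 mL/min

15.1 mL/min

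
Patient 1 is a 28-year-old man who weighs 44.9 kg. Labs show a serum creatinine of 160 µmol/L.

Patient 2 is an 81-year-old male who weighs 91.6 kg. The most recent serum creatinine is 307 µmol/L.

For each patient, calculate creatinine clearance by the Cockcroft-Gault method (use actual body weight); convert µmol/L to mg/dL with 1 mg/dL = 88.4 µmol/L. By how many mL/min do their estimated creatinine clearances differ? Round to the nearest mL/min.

Patient 1: SCr = 160 / 88.4 = 1.81 mg/dL
Patient 1: CrCl = (140 − 28) × 44.9 / (72 × 1.81) = 5028.8 / 130.32 ≈ 38.6 mL/min
Patient 2: SCr = 307 / 88.4 = 3.473 mg/dL
Patient 2: CrCl = (140 − 81) × 91.6 / (72 × 3.473) = 5404.4 / 250.06 ≈ 21.6 mL/min
|38.6 − 21.6| = 17.0 mL/min

17 mL/min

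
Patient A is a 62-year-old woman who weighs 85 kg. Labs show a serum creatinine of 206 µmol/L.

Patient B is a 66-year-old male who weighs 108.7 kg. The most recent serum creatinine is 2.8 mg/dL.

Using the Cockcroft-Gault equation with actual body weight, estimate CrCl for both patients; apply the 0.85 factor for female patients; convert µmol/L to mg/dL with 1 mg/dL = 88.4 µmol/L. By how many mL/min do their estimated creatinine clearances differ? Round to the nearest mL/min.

6 mL/min

Patient A: SCr = 206 / 88.4 = 2.33 mg/dL
Patient A: CrCl = (140 − 62) × 85 / (72 × 2.33) × 0.85 = 6630.0 / 167.76 × 0.85 ≈ 33.6 mL/min
Patient B: CrCl = (140 − 66) × 108.7 / (72 × 2.8) = 8043.8 / 201.60 ≈ 39.9 mL/min
|33.6 − 39.9| = 6.3 mL/min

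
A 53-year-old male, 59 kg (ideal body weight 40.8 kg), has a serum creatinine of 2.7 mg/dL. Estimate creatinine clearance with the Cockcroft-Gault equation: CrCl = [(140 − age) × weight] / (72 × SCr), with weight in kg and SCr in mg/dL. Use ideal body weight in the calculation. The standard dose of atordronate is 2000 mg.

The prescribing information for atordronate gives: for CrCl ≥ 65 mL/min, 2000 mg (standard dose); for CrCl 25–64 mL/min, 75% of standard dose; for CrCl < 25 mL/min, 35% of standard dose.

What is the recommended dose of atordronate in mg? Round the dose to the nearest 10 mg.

700 mg

CrCl = (140 − 53) × 40.8 / (72 × 2.7) = 3549.6 / 194.40 ≈ 18.3 mL/min
CrCl ≈ 18 mL/min → bracket < 25 mL/min.
35% of 2000 mg = 700 mg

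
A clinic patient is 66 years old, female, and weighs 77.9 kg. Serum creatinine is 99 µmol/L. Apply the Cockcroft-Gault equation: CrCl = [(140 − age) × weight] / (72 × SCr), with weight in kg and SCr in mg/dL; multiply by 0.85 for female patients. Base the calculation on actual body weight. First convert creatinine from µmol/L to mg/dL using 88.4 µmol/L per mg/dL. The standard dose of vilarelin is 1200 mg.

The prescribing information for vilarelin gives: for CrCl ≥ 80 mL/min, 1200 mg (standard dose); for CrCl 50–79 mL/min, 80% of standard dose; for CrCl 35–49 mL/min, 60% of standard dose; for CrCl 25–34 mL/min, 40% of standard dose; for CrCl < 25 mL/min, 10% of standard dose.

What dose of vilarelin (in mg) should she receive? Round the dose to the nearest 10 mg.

960 mg

SCr = 99 / 88.4 = 1.12 mg/dL
CrCl = (140 − 66) × 77.9 / (72 × 1.12) × 0.85 = 5764.6 / 80.64 × 0.85 ≈ 60.8 mL/min
CrCl ≈ 61 mL/min → bracket 50–79 mL/min.
80% of 1200 mg = 960 mg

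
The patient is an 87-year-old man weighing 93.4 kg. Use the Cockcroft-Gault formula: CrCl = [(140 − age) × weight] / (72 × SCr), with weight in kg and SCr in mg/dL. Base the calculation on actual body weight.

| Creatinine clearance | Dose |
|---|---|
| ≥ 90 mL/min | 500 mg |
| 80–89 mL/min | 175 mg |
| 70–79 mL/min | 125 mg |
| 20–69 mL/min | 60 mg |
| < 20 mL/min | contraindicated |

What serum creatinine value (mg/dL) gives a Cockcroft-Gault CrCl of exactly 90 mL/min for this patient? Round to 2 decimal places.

0.76 mg/dL

Standard dose requires CrCl ≥ 90 mL/min.
Set (140 − 87) × 93.4 / (72 × SCr) = 90
SCr = (140 − 87) × 93.4 / (72 × 90) = 0.764 mg/dL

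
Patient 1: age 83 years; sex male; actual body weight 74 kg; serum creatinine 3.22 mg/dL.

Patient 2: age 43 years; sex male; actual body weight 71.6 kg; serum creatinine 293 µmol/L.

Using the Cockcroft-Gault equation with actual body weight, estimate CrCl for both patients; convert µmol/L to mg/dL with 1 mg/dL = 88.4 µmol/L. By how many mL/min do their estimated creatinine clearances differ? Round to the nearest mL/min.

Patient 1: CrCl = (140 − 83) × 74 / (72 × 3.22) = 4218.0 / 231.84 ≈ 18.2 mL/min
Patient 2: SCr = 293 / 88.4 = 3.314 mg/dL
Patient 2: CrCl = (140 − 43) × 71.6 / (72 × 3.314) = 6945.2 / 238.61 ≈ 29.1 mL/min
|18.2 − 29.1| = 10.9 mL/min

11 mL/min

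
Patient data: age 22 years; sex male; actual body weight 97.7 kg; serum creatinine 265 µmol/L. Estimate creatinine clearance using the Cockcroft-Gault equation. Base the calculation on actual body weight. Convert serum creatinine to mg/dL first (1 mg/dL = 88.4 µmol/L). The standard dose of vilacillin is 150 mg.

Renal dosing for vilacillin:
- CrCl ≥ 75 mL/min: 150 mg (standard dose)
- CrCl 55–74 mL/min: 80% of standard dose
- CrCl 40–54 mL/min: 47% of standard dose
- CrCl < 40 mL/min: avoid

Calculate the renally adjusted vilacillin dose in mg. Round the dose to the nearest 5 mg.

SCr = 265 / 88.4 = 2.998 mg/dL
CrCl = (140 − 22) × 97.7 / (72 × 2.998) = 11528.6 / 215.86 ≈ 53.4 mL/min
CrCl ≈ 53 mL/min → bracket 40–54 mL/min.
47% of 150 mg = 70.5 mg → 70 mg

70 mg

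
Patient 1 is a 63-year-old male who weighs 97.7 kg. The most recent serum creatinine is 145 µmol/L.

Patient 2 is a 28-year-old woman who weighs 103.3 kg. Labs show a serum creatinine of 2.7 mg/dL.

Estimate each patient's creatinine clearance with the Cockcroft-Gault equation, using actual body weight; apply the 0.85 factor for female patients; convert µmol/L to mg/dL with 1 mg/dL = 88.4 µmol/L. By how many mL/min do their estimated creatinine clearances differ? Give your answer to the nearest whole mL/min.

Patient 1: SCr = 145 / 88.4 = 1.64 mg/dL
Patient 1: CrCl = (140 − 63) × 97.7 / (72 × 1.64) = 7522.9 / 118.08 ≈ 63.7 mL/min
Patient 2: CrCl = (140 − 28) × 103.3 / (72 × 2.7) × 0.85 = 11569.6 / 194.40 × 0.85 ≈ 50.6 mL/min
|63.7 − 50.6| = 13.1 mL/min

13 mL/min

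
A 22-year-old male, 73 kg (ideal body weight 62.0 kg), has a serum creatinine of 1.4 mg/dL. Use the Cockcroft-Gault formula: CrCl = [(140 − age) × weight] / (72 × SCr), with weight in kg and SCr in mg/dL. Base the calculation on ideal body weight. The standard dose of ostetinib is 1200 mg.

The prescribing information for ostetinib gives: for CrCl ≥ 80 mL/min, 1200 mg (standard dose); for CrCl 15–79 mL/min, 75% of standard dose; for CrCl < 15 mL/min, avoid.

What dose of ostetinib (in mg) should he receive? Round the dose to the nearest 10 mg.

CrCl = (140 − 22) × 62 / (72 × 1.4) = 7316.0 / 100.80 ≈ 72.6 mL/min
CrCl ≈ 73 mL/min → bracket 15–79 mL/min.
75% of 1200 mg = 900 mg

900 mg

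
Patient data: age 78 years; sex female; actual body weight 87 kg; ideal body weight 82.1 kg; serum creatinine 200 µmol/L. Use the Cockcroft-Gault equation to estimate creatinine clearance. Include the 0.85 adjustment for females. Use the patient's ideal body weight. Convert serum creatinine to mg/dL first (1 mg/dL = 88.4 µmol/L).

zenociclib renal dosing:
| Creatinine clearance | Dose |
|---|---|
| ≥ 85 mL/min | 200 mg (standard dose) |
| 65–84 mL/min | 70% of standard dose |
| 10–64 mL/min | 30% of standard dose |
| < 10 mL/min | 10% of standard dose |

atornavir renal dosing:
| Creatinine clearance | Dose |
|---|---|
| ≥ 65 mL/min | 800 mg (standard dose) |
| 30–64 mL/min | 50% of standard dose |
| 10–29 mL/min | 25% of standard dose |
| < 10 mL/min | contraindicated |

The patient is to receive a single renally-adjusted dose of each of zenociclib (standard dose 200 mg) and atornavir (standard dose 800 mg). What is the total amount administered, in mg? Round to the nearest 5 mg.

SCr = 200 / 88.4 = 2.262 mg/dL
CrCl = (140 − 78) × 82.1 / (72 × 2.262) × 0.85 = 5090.2 / 162.86 × 0.85 ≈ 26.6 mL/min
CrCl ≈ 27 mL/min.
zenociclib: 10–64 mL/min → 30% of 200 mg = 60 mg.
atornavir: 10–29 mL/min → 25% of 800 mg = 200 mg.
Total = 60 + 200 = 260 mg.

260 mg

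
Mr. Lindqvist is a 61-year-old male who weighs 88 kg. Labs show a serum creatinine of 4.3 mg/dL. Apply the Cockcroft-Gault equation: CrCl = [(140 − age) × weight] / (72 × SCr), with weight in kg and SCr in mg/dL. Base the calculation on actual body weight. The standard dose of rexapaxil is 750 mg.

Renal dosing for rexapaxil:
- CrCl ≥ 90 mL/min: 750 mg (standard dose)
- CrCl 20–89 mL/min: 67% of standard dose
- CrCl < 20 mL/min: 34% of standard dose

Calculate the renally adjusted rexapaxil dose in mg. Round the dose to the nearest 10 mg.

500 mg

CrCl = (140 − 61) × 88 / (72 × 4.3) = 6952.0 / 309.60 ≈ 22.5 mL/min
CrCl ≈ 22 mL/min → bracket 20–89 mL/min.
67% of 750 mg = 502.5 mg → 500 mg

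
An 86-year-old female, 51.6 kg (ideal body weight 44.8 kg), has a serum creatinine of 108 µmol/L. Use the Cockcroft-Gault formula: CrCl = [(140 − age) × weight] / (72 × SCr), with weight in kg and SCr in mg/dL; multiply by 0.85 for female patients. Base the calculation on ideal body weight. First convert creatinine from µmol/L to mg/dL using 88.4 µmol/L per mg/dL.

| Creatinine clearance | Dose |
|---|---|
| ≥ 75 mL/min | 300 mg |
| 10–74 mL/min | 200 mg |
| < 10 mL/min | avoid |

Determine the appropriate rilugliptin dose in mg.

200 mg

SCr = 108 / 88.4 = 1.222 mg/dL
CrCl = (140 − 86) × 44.8 / (72 × 1.222) × 0.85 = 2419.2 / 87.98 × 0.85 ≈ 23.4 mL/min
CrCl ≈ 23 mL/min → bracket 10–74 mL/min.
Dose for this bracket: 200 mg.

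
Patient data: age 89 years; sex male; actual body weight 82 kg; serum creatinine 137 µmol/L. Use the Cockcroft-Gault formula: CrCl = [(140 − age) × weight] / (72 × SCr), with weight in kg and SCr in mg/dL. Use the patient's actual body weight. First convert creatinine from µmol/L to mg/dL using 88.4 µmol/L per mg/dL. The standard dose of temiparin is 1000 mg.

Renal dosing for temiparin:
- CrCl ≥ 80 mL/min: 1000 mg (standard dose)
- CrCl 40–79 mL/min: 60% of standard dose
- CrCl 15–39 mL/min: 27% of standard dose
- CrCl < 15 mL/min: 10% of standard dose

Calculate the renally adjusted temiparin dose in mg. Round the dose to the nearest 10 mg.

270 mg

SCr = 137 / 88.4 = 1.55 mg/dL
CrCl = (140 − 89) × 82 / (72 × 1.55) = 4182.0 / 111.60 ≈ 37.5 mL/min
CrCl ≈ 37 mL/min → bracket 15–39 mL/min.
27% of 1000 mg = 270 mg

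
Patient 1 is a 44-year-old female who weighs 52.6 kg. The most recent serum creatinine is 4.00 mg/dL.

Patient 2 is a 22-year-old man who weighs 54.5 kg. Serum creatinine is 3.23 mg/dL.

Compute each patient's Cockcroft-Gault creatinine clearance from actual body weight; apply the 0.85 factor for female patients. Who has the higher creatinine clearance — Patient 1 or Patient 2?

Patient 2

Patient 1: CrCl = (140 − 44) × 52.6 / (72 × 4) × 0.85 = 5049.6 / 288.00 × 0.85 ≈ 14.9 mL/min
Patient 2: CrCl = (140 − 22) × 54.5 / (72 × 3.23) = 6431.0 / 232.56 ≈ 27.7 mL/min
14.9 vs 27.7 mL/min → Patient 2 is higher.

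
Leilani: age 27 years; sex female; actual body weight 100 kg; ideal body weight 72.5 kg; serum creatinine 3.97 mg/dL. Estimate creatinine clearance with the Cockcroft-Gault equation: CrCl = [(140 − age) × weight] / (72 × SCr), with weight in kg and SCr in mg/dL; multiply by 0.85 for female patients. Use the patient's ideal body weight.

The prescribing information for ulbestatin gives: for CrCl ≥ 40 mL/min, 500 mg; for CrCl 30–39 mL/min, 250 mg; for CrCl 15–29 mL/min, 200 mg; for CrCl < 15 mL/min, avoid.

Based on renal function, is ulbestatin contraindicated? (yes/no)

no

CrCl = (140 − 27) × 72.5 / (72 × 3.97) × 0.85 = 8192.5 / 285.84 × 0.85 ≈ 24.4 mL/min
CrCl ≈ 24 mL/min, which is ≥ 15 mL/min.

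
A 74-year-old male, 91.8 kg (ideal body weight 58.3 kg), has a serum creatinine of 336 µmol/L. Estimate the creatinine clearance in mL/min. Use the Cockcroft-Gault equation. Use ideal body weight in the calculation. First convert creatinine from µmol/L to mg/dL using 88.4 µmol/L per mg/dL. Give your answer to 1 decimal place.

SCr = 336 / 88.4 = 3.801 mg/dL
CrCl = (140 − 74) × 58.3 / (72 × 3.801) = 3847.8 / 273.67 ≈ 14.1 mL/min

14.1 mL/min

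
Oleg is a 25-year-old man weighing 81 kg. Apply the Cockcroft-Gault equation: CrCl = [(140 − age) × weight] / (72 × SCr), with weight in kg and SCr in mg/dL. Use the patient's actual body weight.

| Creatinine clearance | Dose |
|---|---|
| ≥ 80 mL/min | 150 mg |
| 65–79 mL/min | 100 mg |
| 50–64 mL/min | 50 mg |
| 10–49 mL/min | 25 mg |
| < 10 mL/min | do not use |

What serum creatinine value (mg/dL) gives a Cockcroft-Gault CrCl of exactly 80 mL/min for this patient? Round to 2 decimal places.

1.62 mg/dL

Standard dose requires CrCl ≥ 80 mL/min.
Set (140 − 25) × 81 / (72 × SCr) = 80
SCr = (140 − 25) × 81 / (72 × 80) = 1.617 mg/dL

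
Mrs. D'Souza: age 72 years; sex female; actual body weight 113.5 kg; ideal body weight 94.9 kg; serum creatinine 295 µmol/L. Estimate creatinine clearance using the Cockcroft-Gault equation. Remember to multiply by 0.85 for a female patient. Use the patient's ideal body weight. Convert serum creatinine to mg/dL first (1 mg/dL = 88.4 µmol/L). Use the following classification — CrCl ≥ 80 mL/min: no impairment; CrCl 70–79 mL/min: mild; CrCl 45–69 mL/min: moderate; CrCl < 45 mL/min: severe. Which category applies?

SCr = 295 / 88.4 = 3.337 mg/dL
CrCl = (140 − 72) × 94.9 / (72 × 3.337) × 0.85 = 6453.2 / 240.26 × 0.85 ≈ 22.8 mL/min
23 mL/min falls in the 'severe' range.

severe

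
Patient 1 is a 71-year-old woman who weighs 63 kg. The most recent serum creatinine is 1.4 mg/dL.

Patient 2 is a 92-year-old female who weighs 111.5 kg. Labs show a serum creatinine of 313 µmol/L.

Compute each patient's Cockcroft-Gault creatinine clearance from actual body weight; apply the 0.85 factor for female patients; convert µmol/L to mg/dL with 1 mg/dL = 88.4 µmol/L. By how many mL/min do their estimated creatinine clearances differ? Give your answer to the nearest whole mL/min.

19 mL/min

Patient 1: CrCl = (140 − 71) × 63 / (72 × 1.4) × 0.85 = 4347.0 / 100.80 × 0.85 ≈ 36.7 mL/min
Patient 2: SCr = 313 / 88.4 = 3.541 mg/dL
Patient 2: CrCl = (140 − 92) × 111.5 / (72 × 3.541) × 0.85 = 5352.0 / 254.95 × 0.85 ≈ 17.8 mL/min
|36.7 − 17.8| = 18.9 mL/min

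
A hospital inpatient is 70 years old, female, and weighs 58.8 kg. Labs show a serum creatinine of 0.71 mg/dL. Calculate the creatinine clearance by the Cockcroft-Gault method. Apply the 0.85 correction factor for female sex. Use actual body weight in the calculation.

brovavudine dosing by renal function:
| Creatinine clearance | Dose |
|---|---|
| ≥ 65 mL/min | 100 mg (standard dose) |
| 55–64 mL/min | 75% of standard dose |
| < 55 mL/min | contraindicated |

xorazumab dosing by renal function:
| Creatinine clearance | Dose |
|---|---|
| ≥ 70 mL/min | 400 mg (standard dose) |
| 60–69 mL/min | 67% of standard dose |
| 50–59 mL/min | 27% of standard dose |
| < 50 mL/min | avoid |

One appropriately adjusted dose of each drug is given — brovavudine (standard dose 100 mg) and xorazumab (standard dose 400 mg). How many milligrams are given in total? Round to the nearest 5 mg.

370 mg

CrCl = (140 − 70) × 58.8 / (72 × 0.71) × 0.85 = 4116.0 / 51.12 × 0.85 ≈ 68.4 mL/min
CrCl ≈ 68 mL/min.
brovavudine: ≥ 65 mL/min → 100% of 100 mg = 100 mg.
xorazumab: 60–69 mL/min → 67% of 400 mg = 268 mg.
Total = 100 + 268 = 368 mg.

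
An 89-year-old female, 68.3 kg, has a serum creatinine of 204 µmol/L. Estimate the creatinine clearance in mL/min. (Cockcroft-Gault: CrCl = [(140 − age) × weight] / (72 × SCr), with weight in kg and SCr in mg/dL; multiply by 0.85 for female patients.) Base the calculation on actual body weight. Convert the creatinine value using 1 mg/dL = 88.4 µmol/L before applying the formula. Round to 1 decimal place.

SCr = 204 / 88.4 = 2.308 mg/dL
CrCl = (140 − 89) × 68.3 / (72 × 2.308) × 0.85 = 3483.3 / 166.18 × 0.85 ≈ 17.8 mL/min

17.8 mL/min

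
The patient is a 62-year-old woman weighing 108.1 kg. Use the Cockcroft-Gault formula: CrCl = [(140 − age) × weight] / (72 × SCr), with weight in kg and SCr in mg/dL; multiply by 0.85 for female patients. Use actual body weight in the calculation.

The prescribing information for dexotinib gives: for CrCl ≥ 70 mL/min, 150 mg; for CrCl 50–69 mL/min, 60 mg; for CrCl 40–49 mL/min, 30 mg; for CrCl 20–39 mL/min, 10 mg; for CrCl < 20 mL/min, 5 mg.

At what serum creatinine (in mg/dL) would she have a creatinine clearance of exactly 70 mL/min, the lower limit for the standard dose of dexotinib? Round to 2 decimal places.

1.42 mg/dL

Standard dose requires CrCl ≥ 70 mL/min.
Set (140 − 62) × 108.1 × 0.85 / (72 × SCr) = 70
SCr = (140 − 62) × 108.1 × 0.85 / (72 × 70) = 1.422 mg/dL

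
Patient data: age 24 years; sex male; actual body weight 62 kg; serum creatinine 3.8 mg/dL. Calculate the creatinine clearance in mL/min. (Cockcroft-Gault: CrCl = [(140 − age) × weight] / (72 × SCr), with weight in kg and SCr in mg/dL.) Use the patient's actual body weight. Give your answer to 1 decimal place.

CrCl = (140 − 24) × 62 / (72 × 3.8) = 7192.0 / 273.60 ≈ 26.3 mL/min

26.3 mL/min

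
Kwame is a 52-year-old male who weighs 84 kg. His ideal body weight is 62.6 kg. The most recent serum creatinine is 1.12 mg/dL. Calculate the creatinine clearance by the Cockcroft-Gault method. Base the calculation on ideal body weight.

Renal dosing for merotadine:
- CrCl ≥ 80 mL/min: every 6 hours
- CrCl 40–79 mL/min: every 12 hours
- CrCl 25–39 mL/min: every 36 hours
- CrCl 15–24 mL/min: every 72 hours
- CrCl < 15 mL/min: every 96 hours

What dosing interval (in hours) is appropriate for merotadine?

every 12 hours

CrCl = (140 − 52) × 62.6 / (72 × 1.12) = 5508.8 / 80.64 ≈ 68.3 mL/min
CrCl ≈ 68 mL/min → bracket 40–79 mL/min → every 12 hours.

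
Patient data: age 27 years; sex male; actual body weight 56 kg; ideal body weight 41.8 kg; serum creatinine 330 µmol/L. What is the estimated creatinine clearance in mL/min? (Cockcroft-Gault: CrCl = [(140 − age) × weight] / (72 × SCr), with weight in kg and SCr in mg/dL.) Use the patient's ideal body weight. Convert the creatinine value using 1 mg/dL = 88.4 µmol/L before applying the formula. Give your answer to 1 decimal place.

SCr = 330 / 88.4 = 3.733 mg/dL
CrCl = (140 − 27) × 41.8 / (72 × 3.733) = 4723.4 / 268.78 ≈ 17.6 mL/min

17.6 mL/min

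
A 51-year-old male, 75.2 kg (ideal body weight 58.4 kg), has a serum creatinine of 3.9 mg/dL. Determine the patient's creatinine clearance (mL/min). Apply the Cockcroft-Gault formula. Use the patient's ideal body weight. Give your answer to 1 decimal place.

18.5 mL/min

CrCl = (140 − 51) × 58.4 / (72 × 3.9) = 5197.6 / 280.80 ≈ 18.5 mL/min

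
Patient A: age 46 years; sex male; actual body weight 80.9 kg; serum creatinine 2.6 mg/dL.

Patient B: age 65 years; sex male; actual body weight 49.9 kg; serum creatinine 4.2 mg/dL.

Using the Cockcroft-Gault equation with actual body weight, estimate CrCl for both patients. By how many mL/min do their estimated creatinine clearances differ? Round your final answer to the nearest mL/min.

Patient A: CrCl = (140 − 46) × 80.9 / (72 × 2.6) = 7604.6 / 187.20 ≈ 40.6 mL/min
Patient B: CrCl = (140 − 65) × 49.9 / (72 × 4.2) = 3742.5 / 302.40 ≈ 12.4 mL/min
|40.6 − 12.4| = 28.2 mL/min

28 mL/min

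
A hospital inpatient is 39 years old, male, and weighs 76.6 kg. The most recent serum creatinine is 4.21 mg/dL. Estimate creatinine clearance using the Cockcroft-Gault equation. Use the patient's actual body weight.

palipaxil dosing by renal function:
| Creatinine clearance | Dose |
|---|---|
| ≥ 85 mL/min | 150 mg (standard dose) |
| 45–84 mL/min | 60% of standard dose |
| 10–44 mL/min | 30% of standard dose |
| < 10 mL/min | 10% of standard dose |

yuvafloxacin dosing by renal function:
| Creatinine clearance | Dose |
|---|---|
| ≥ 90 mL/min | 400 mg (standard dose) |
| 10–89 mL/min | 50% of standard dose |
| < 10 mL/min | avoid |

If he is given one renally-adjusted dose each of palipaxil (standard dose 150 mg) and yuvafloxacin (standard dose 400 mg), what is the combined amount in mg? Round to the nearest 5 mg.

CrCl = (140 − 39) × 76.6 / (72 × 4.21) = 7736.6 / 303.12 ≈ 25.5 mL/min
CrCl ≈ 26 mL/min.
palipaxil: 10–44 mL/min → 30% of 150 mg = 45 mg.
yuvafloxacin: 10–89 mL/min → 50% of 400 mg = 200 mg.
Total = 45 + 200 = 245 mg.

245 mg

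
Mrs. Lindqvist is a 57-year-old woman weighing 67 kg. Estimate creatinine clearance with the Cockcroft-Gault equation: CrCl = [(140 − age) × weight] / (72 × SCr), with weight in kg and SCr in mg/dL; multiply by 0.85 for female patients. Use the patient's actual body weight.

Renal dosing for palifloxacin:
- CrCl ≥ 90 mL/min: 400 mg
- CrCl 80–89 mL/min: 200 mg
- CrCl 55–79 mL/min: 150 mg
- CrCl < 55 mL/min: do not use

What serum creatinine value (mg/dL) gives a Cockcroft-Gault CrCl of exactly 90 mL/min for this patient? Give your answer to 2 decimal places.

0.73 mg/dL

Standard dose requires CrCl ≥ 90 mL/min.
Set (140 − 57) × 67 × 0.85 / (72 × SCr) = 90
SCr = (140 − 57) × 67 × 0.85 / (72 × 90) = 0.729 mg/dL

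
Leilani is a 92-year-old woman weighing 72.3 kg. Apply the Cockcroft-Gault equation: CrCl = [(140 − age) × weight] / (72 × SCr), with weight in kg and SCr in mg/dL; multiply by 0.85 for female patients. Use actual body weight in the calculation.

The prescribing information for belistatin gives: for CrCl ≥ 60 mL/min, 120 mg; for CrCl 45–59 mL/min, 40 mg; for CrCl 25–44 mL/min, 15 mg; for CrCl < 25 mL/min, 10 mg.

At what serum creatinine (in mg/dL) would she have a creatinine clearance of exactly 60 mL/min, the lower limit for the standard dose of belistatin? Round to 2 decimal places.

Standard dose requires CrCl ≥ 60 mL/min.
Set (140 − 92) × 72.3 × 0.85 / (72 × SCr) = 60
SCr = (140 − 92) × 72.3 × 0.85 / (72 × 60) = 0.683 mg/dL

0.68 mg/dL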